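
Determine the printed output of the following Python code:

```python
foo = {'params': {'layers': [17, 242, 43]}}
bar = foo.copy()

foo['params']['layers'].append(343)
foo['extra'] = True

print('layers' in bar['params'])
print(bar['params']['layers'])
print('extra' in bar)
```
True
[17, 242, 43, 343]
False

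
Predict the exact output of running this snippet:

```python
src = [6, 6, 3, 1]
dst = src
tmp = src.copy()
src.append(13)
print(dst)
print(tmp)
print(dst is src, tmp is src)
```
[6, 6, 3, 1, 13]
[6, 6, 3, 1]
True False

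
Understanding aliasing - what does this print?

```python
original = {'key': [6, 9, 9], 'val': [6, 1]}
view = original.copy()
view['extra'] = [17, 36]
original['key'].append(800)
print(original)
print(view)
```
{'key': [6, 9, 9, 800], 'val': [6, 1]}
{'key': [6, 9, 9, 800], 'val': [6, 1], 'extra': [17, 36]}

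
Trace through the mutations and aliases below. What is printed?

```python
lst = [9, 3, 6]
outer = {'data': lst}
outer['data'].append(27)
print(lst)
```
[9, 3, 6, 27]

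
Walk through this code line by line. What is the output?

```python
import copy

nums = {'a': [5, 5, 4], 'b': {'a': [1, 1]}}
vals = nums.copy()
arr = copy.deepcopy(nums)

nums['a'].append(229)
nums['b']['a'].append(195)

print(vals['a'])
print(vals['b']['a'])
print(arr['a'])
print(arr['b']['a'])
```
[5, 5, 4, 229]
[1, 1, 195]
[5, 5, 4]
[1, 1]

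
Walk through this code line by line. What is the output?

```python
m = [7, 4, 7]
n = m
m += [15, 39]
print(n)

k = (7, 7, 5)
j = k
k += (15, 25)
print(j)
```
[7, 4, 7, 15, 39]
(7, 7, 5)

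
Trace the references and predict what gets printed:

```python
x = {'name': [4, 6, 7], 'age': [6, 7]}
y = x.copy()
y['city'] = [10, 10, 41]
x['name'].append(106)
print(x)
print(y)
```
{'name': [4, 6, 7, 106], 'age': [6, 7]}
{'name': [4, 6, 7, 106], 'age': [6, 7], 'city': [10, 10, 41]}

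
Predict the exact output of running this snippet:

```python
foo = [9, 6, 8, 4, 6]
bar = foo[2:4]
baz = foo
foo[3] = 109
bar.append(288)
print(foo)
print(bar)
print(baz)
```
[9, 6, 8, 109, 6]
[8, 4, 288]
[9, 6, 8, 109, 6]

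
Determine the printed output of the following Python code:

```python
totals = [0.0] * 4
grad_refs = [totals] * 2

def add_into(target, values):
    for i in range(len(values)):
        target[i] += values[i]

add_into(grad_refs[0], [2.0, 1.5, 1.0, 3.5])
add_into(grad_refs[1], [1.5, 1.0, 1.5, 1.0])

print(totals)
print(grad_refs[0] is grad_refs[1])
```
[3.5, 2.5, 2.5, 4.5]
True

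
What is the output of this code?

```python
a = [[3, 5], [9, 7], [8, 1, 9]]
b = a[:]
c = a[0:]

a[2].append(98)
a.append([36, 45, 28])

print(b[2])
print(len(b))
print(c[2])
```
[8, 1, 9, 98]
3
[8, 1, 9, 98]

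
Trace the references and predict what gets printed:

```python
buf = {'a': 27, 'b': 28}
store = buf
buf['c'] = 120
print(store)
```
{'a': 27, 'b': 28, 'c': 120}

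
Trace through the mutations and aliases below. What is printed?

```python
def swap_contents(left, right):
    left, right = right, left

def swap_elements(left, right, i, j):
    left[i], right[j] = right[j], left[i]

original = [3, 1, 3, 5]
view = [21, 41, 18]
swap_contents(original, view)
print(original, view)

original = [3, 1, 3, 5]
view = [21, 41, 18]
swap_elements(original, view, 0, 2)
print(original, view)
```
[3, 1, 3, 5] [21, 41, 18]
[18, 1, 3, 5] [21, 41, 3]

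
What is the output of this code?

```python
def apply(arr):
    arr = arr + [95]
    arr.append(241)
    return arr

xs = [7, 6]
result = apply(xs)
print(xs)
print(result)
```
[7, 6]
[7, 6, 95, 241]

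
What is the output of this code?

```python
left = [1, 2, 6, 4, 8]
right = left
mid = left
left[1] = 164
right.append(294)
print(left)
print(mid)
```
[1, 164, 6, 4, 8, 294]
[1, 164, 6, 4, 8, 294]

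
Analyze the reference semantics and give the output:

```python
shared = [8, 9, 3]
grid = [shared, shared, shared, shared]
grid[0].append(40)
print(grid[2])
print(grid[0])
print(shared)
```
[8, 9, 3, 40]
[8, 9, 3, 40]
[8, 9, 3, 40]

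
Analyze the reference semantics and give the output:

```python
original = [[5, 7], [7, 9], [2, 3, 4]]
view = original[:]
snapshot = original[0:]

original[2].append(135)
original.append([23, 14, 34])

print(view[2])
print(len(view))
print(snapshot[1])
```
[2, 3, 4, 135]
3
[7, 9]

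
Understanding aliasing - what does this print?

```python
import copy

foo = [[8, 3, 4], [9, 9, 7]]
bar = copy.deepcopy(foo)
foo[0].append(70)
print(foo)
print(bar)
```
[[8, 3, 4, 70], [9, 9, 7]]
[[8, 3, 4], [9, 9, 7]]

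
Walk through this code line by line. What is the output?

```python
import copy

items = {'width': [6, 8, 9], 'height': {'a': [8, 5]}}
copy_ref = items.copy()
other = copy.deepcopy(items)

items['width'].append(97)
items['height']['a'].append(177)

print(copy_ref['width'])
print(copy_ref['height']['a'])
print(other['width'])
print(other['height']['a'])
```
[6, 8, 9, 97]
[8, 5, 177]
[6, 8, 9]
[8, 5]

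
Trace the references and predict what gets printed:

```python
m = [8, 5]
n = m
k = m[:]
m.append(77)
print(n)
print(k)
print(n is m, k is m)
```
[8, 5, 77]
[8, 5]
True False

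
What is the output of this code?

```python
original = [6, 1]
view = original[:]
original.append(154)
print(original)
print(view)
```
[6, 1, 154]
[6, 1]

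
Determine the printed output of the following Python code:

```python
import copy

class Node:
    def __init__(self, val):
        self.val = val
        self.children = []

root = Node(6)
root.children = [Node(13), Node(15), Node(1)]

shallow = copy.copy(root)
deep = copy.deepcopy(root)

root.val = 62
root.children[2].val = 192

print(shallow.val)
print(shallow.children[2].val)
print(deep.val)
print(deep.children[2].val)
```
6
192
6
1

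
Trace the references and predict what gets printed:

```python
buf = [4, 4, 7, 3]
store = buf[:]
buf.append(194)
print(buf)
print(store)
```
[4, 4, 7, 3, 194]
[4, 4, 7, 3]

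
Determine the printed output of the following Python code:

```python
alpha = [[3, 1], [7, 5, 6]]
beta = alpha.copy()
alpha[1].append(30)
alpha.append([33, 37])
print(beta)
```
[[3, 1], [7, 5, 6, 30]]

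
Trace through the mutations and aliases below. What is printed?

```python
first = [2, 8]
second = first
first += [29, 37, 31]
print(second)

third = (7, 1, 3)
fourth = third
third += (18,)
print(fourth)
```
[2, 8, 29, 37, 31]
(7, 1, 3)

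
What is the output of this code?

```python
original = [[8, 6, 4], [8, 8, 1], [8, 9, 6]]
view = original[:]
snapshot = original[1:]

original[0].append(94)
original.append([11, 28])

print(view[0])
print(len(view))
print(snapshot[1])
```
[8, 6, 4, 94]
3
[8, 9, 6]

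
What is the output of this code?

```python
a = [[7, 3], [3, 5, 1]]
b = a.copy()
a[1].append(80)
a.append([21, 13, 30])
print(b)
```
[[7, 3], [3, 5, 1, 80]]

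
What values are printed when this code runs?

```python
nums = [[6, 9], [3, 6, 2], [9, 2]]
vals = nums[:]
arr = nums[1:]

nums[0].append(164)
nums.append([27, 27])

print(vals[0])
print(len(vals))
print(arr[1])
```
[6, 9, 164]
3
[9, 2]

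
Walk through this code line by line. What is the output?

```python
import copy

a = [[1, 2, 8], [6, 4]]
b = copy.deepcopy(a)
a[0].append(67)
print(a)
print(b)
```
[[1, 2, 8, 67], [6, 4]]
[[1, 2, 8], [6, 4]]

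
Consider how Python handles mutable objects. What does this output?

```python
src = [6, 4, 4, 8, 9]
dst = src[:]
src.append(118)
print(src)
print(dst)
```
[6, 4, 4, 8, 9, 118]
[6, 4, 4, 8, 9]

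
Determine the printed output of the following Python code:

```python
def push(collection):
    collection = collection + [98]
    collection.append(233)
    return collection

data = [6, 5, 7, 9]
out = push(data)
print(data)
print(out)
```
[6, 5, 7, 9]
[6, 5, 7, 9, 98, 233]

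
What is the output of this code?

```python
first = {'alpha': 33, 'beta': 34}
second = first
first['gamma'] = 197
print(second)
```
{'alpha': 33, 'beta': 34, 'gamma': 197}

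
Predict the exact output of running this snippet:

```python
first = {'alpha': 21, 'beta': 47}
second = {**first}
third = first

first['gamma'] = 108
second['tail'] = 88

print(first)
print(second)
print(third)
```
{'alpha': 21, 'beta': 47, 'gamma': 108}
{'alpha': 21, 'beta': 47, 'tail': 88}
{'alpha': 21, 'beta': 47, 'gamma': 108}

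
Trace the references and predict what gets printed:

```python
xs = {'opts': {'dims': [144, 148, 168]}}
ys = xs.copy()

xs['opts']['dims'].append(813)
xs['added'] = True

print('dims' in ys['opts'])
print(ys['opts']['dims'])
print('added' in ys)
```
True
[144, 148, 168, 813]
False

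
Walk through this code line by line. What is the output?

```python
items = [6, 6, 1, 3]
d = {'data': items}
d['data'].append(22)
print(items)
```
[6, 6, 1, 3, 22]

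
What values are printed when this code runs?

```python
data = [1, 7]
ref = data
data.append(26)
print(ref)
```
[1, 7, 26]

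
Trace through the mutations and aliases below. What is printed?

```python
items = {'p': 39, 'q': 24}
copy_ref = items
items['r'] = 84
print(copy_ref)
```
{'p': 39, 'q': 24, 'r': 84}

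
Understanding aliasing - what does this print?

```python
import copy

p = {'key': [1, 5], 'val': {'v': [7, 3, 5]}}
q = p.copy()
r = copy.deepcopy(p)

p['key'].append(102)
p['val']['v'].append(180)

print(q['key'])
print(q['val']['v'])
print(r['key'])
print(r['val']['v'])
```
[1, 5, 102]
[7, 3, 5, 180]
[1, 5]
[7, 3, 5]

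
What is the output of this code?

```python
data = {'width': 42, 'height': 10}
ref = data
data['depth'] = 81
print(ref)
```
{'width': 42, 'height': 10, 'depth': 81}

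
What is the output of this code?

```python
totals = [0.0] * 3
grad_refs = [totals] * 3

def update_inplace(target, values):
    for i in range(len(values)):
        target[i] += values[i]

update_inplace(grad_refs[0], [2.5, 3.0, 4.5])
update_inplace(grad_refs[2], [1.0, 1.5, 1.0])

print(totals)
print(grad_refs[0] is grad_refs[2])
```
[3.5, 4.5, 5.5]
True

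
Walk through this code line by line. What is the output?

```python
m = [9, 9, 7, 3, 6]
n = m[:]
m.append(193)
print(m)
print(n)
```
[9, 9, 7, 3, 6, 193]
[9, 9, 7, 3, 6]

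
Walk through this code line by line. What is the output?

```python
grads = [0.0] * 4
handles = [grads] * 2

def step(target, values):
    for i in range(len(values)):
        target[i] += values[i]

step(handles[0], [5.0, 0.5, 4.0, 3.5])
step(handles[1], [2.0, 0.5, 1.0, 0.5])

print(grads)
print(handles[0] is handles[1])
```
[7.0, 1.0, 5.0, 4.0]
True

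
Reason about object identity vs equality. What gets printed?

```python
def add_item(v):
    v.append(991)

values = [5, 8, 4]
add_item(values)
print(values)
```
[5, 8, 4, 991]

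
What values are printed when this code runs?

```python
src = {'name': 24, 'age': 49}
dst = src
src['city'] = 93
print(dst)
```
{'name': 24, 'age': 49, 'city': 93}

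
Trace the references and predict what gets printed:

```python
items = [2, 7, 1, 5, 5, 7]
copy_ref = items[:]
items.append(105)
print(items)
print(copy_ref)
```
[2, 7, 1, 5, 5, 7, 105]
[2, 7, 1, 5, 5, 7]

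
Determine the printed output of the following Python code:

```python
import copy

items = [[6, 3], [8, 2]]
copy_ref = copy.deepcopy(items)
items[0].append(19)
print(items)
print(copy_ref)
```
[[6, 3, 19], [8, 2]]
[[6, 3], [8, 2]]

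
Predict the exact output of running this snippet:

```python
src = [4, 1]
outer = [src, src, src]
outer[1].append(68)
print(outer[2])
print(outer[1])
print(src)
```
[4, 1, 68]
[4, 1, 68]
[4, 1, 68]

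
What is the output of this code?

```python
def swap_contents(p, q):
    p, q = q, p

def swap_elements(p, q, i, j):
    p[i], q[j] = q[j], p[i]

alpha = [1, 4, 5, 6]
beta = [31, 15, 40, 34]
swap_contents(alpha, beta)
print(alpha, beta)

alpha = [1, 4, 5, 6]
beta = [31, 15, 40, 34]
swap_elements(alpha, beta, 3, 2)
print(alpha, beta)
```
[1, 4, 5, 6] [31, 15, 40, 34]
[1, 4, 5, 40] [31, 15, 6, 34]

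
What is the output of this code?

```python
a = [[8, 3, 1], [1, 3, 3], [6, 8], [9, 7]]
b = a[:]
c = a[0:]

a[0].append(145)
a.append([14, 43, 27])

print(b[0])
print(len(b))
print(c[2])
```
[8, 3, 1, 145]
4
[6, 8]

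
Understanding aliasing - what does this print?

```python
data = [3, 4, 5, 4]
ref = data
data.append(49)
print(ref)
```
[3, 4, 5, 4, 49]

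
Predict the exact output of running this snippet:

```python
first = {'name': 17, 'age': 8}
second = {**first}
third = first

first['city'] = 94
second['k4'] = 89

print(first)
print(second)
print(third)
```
{'name': 17, 'age': 8, 'city': 94}
{'name': 17, 'age': 8, 'k4': 89}
{'name': 17, 'age': 8, 'city': 94}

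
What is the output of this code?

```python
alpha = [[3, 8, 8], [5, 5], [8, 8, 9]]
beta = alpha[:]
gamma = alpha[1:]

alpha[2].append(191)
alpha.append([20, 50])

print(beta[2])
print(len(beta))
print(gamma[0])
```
[8, 8, 9, 191]
3
[5, 5]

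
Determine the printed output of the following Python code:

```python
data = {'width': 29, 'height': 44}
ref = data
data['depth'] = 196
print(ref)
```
{'width': 29, 'height': 44, 'depth': 196}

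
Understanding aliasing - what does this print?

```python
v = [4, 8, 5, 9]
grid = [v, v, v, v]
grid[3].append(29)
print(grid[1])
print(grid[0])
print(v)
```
[4, 8, 5, 9, 29]
[4, 8, 5, 9, 29]
[4, 8, 5, 9, 29]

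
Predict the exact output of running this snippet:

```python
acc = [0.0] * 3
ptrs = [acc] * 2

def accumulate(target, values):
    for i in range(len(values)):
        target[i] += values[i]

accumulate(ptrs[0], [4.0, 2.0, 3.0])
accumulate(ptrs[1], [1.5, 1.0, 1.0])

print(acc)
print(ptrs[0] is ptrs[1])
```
[5.5, 3.0, 4.0]
True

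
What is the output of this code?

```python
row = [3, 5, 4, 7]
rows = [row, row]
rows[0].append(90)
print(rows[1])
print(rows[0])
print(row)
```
[3, 5, 4, 7, 90]
[3, 5, 4, 7, 90]
[3, 5, 4, 7, 90]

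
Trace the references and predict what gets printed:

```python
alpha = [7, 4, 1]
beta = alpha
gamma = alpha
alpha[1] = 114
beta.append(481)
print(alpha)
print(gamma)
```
[7, 114, 1, 481]
[7, 114, 1, 481]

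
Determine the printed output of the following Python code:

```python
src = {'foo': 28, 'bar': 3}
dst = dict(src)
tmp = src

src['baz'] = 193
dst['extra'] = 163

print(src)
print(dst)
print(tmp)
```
{'foo': 28, 'bar': 3, 'baz': 193}
{'foo': 28, 'bar': 3, 'extra': 163}
{'foo': 28, 'bar': 3, 'baz': 193}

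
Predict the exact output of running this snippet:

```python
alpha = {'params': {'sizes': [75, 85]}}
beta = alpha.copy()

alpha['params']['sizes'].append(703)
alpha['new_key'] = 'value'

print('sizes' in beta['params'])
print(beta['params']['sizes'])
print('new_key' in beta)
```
True
[75, 85, 703]
False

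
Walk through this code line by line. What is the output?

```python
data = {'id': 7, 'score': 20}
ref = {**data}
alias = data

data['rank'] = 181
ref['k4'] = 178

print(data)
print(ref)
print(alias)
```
{'id': 7, 'score': 20, 'rank': 181}
{'id': 7, 'score': 20, 'k4': 178}
{'id': 7, 'score': 20, 'rank': 181}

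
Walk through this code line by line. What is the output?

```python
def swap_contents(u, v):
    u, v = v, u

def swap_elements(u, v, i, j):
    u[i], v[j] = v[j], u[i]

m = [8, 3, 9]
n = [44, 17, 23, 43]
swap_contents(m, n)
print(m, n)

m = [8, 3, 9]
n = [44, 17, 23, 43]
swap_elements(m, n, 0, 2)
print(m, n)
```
[8, 3, 9] [44, 17, 23, 43]
[23, 3, 9] [44, 17, 8, 43]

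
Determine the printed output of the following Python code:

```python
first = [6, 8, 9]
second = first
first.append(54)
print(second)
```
[6, 8, 9, 54]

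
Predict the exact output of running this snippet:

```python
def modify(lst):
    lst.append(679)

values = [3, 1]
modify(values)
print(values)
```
[3, 1, 679]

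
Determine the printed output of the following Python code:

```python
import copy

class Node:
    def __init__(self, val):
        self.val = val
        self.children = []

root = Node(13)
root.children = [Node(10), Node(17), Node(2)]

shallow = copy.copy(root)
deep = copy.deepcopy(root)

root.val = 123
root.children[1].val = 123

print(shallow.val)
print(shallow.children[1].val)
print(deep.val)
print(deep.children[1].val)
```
13
123
13
17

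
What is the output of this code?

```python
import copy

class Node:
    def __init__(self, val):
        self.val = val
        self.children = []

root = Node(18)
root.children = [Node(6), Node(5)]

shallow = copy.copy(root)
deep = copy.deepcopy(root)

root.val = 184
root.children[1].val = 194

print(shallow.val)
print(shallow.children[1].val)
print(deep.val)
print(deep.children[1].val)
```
18
194
18
5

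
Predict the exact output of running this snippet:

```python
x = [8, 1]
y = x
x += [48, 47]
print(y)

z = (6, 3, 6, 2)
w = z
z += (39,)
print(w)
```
[8, 1, 48, 47]
(6, 3, 6, 2)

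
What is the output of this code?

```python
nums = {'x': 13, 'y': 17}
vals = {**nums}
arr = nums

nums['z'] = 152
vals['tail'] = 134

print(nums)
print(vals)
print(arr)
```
{'x': 13, 'y': 17, 'z': 152}
{'x': 13, 'y': 17, 'tail': 134}
{'x': 13, 'y': 17, 'z': 152}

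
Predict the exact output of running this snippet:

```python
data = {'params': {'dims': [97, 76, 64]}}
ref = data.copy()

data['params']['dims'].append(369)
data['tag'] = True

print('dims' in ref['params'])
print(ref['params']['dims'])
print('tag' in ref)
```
True
[97, 76, 64, 369]
False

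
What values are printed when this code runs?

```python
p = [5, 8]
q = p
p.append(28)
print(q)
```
[5, 8, 28]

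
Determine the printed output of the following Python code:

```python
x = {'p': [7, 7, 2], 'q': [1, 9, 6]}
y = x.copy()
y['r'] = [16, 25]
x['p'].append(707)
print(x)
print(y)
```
{'p': [7, 7, 2, 707], 'q': [1, 9, 6]}
{'p': [7, 7, 2, 707], 'q': [1, 9, 6], 'r': [16, 25]}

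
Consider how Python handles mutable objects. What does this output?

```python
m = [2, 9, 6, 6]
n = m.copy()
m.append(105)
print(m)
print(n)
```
[2, 9, 6, 6, 105]
[2, 9, 6, 6]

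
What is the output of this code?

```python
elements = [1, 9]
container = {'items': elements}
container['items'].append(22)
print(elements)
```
[1, 9, 22]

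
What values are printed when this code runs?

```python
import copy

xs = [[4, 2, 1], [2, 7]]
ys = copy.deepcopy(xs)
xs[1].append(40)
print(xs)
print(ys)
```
[[4, 2, 1], [2, 7, 40]]
[[4, 2, 1], [2, 7]]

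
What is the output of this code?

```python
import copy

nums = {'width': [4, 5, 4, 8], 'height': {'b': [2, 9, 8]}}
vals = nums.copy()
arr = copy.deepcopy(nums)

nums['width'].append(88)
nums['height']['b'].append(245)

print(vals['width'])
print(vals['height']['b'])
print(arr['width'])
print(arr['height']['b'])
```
[4, 5, 4, 8, 88]
[2, 9, 8, 245]
[4, 5, 4, 8]
[2, 9, 8]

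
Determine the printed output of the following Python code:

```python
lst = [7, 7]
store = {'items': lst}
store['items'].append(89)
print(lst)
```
[7, 7, 89]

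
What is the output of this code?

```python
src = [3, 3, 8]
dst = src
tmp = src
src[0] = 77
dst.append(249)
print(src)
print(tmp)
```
[77, 3, 8, 249]
[77, 3, 8, 249]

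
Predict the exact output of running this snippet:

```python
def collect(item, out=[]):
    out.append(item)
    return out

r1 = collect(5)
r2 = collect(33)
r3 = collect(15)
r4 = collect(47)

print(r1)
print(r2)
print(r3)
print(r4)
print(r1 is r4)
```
[5, 33, 15, 47]
[5, 33, 15, 47]
[5, 33, 15, 47]
[5, 33, 15, 47]
True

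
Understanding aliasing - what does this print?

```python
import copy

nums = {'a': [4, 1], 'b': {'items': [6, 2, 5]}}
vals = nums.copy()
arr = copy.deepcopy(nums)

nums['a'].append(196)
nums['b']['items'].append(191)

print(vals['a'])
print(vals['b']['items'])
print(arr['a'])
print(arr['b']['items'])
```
[4, 1, 196]
[6, 2, 5, 191]
[4, 1]
[6, 2, 5]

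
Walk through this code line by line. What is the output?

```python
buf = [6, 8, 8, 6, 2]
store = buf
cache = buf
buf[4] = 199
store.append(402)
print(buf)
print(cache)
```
[6, 8, 8, 6, 199, 402]
[6, 8, 8, 6, 199, 402]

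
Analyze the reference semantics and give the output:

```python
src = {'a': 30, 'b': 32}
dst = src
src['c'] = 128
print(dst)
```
{'a': 30, 'b': 32, 'c': 128}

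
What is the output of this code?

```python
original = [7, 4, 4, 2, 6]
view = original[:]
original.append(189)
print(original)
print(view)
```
[7, 4, 4, 2, 6, 189]
[7, 4, 4, 2, 6]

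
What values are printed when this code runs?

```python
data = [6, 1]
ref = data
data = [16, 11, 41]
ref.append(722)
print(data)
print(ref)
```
[16, 11, 41]
[6, 1, 722]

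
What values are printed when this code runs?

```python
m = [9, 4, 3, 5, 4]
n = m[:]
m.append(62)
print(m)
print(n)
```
[9, 4, 3, 5, 4, 62]
[9, 4, 3, 5, 4]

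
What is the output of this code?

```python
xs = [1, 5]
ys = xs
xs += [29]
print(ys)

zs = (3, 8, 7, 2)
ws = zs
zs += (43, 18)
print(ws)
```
[1, 5, 29]
(3, 8, 7, 2)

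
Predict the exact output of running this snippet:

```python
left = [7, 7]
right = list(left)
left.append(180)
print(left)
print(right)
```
[7, 7, 180]
[7, 7]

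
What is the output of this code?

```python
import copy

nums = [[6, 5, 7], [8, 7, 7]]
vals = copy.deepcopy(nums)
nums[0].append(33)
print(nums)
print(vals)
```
[[6, 5, 7, 33], [8, 7, 7]]
[[6, 5, 7], [8, 7, 7]]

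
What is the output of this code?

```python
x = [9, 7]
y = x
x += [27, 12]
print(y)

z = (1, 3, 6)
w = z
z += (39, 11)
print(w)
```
[9, 7, 27, 12]
(1, 3, 6)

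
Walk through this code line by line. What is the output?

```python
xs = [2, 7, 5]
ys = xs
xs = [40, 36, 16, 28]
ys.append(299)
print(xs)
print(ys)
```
[40, 36, 16, 28]
[2, 7, 5, 299]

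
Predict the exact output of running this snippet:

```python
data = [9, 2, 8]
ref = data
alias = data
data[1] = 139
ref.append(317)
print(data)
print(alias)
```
[9, 139, 8, 317]
[9, 139, 8, 317]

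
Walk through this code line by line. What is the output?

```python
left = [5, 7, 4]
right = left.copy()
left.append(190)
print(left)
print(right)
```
[5, 7, 4, 190]
[5, 7, 4]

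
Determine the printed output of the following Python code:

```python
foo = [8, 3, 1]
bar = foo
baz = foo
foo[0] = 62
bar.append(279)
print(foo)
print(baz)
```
[62, 3, 1, 279]
[62, 3, 1, 279]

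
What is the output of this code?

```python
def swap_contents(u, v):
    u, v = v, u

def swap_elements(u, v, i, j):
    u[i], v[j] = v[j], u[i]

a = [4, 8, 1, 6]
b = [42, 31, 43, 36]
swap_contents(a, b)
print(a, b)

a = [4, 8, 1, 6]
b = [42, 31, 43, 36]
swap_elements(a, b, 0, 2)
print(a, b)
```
[4, 8, 1, 6] [42, 31, 43, 36]
[43, 8, 1, 6] [42, 31, 4, 36]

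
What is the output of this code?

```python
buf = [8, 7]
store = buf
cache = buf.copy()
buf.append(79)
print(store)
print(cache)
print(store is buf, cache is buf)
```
[8, 7, 79]
[8, 7]
True False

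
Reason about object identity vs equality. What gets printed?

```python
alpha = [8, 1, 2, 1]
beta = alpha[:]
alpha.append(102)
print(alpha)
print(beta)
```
[8, 1, 2, 1, 102]
[8, 1, 2, 1]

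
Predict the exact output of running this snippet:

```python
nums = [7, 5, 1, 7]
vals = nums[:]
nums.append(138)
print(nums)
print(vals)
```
[7, 5, 1, 7, 138]
[7, 5, 1, 7]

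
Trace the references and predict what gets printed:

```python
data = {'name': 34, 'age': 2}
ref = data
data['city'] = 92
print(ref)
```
{'name': 34, 'age': 2, 'city': 92}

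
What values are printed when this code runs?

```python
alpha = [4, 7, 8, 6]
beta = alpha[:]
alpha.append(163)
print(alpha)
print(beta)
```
[4, 7, 8, 6, 163]
[4, 7, 8, 6]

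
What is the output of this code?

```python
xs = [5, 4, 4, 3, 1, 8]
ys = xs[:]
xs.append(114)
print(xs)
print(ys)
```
[5, 4, 4, 3, 1, 8, 114]
[5, 4, 4, 3, 1, 8]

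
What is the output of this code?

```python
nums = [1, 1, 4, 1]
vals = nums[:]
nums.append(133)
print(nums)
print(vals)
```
[1, 1, 4, 1, 133]
[1, 1, 4, 1]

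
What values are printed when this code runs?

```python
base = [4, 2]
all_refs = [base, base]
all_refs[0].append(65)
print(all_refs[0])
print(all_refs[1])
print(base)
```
[4, 2, 65]
[4, 2, 65]
[4, 2, 65]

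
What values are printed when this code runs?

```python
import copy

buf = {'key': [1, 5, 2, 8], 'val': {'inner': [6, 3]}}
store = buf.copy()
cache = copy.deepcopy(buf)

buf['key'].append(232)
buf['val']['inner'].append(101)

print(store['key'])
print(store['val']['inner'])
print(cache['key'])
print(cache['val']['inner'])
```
[1, 5, 2, 8, 232]
[6, 3, 101]
[1, 5, 2, 8]
[6, 3]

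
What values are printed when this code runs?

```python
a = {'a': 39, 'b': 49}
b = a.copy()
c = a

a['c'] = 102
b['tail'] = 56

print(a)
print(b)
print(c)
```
{'a': 39, 'b': 49, 'c': 102}
{'a': 39, 'b': 49, 'tail': 56}
{'a': 39, 'b': 49, 'c': 102}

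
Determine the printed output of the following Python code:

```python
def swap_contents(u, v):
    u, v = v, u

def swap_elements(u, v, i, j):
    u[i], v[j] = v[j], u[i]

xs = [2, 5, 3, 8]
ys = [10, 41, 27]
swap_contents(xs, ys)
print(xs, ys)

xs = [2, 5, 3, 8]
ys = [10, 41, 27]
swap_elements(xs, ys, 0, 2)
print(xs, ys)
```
[2, 5, 3, 8] [10, 41, 27]
[27, 5, 3, 8] [10, 41, 2]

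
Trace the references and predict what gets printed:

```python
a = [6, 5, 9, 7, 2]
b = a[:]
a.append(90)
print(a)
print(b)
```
[6, 5, 9, 7, 2, 90]
[6, 5, 9, 7, 2]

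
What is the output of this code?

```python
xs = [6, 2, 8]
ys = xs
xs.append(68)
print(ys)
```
[6, 2, 8, 68]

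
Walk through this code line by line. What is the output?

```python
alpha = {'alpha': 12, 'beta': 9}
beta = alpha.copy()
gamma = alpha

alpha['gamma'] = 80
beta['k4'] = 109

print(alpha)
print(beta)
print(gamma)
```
{'alpha': 12, 'beta': 9, 'gamma': 80}
{'alpha': 12, 'beta': 9, 'k4': 109}
{'alpha': 12, 'beta': 9, 'gamma': 80}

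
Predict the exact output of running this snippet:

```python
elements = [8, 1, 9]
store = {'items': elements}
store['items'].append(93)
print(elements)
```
[8, 1, 9, 93]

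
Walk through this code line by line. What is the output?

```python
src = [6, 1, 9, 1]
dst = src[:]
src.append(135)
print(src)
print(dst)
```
[6, 1, 9, 1, 135]
[6, 1, 9, 1]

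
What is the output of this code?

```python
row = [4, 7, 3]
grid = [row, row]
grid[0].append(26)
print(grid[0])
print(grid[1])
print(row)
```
[4, 7, 3, 26]
[4, 7, 3, 26]
[4, 7, 3, 26]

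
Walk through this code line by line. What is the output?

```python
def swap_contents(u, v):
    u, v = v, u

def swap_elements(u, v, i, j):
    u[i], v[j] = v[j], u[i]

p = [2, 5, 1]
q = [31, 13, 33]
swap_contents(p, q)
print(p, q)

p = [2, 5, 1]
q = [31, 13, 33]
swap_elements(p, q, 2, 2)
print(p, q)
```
[2, 5, 1] [31, 13, 33]
[2, 5, 33] [31, 13, 1]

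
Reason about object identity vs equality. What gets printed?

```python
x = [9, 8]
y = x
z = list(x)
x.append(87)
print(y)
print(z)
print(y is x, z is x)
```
[9, 8, 87]
[9, 8]
True False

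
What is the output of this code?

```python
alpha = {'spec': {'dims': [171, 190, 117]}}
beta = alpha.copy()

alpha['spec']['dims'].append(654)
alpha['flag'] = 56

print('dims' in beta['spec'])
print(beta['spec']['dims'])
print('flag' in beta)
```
True
[171, 190, 117, 654]
False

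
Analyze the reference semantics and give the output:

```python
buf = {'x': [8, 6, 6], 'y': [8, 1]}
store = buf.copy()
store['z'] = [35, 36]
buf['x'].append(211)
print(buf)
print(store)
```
{'x': [8, 6, 6, 211], 'y': [8, 1]}
{'x': [8, 6, 6, 211], 'y': [8, 1], 'z': [35, 36]}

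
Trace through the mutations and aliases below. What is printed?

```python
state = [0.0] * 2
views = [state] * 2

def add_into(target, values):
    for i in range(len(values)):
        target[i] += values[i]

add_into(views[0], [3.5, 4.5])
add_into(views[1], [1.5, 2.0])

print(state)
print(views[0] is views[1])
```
[5.0, 6.5]
True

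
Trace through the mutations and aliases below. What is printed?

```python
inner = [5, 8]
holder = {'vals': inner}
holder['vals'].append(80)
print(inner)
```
[5, 8, 80]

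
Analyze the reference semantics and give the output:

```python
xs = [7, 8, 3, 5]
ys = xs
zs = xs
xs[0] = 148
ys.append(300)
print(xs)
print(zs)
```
[148, 8, 3, 5, 300]
[148, 8, 3, 5, 300]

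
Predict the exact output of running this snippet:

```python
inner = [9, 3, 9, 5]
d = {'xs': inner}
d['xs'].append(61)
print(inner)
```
[9, 3, 9, 5, 61]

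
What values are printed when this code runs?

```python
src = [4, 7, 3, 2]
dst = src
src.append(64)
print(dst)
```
[4, 7, 3, 2, 64]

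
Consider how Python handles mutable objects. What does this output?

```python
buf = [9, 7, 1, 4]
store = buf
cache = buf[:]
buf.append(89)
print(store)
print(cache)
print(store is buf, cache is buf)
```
[9, 7, 1, 4, 89]
[9, 7, 1, 4]
True False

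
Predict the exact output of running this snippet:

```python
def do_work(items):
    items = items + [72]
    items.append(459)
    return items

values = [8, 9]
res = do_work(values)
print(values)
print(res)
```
[8, 9]
[8, 9, 72, 459]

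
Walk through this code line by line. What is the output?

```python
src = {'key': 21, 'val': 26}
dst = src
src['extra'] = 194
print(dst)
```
{'key': 21, 'val': 26, 'extra': 194}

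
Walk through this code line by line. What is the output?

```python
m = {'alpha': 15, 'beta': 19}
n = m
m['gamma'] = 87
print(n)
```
{'alpha': 15, 'beta': 19, 'gamma': 87}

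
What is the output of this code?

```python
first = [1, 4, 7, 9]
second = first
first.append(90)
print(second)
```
[1, 4, 7, 9, 90]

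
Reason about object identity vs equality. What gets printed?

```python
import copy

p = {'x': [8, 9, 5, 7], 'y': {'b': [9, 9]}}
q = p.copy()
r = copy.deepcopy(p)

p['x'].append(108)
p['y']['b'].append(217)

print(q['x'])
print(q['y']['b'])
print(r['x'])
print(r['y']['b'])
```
[8, 9, 5, 7, 108]
[9, 9, 217]
[8, 9, 5, 7]
[9, 9]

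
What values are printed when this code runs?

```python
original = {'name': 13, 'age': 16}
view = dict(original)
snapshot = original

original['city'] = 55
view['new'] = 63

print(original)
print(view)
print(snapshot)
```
{'name': 13, 'age': 16, 'city': 55}
{'name': 13, 'age': 16, 'new': 63}
{'name': 13, 'age': 16, 'city': 55}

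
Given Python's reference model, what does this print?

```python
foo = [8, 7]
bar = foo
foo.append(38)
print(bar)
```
[8, 7, 38]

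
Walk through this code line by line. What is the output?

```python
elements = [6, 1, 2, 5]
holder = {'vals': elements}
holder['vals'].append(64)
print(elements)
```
[6, 1, 2, 5, 64]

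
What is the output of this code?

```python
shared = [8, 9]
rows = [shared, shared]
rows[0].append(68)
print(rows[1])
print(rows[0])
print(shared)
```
[8, 9, 68]
[8, 9, 68]
[8, 9, 68]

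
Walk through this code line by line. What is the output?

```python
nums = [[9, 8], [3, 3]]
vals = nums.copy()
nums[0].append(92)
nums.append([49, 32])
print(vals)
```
[[9, 8, 92], [3, 3]]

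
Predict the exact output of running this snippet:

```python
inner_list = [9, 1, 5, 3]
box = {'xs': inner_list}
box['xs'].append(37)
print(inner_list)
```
[9, 1, 5, 3, 37]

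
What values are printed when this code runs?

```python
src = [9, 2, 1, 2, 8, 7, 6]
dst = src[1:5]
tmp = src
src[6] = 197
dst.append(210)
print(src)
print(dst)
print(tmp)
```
[9, 2, 1, 2, 8, 7, 197]
[2, 1, 2, 8, 210]
[9, 2, 1, 2, 8, 7, 197]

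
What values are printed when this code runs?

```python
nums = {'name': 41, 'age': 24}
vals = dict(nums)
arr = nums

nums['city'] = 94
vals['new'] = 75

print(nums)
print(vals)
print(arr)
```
{'name': 41, 'age': 24, 'city': 94}
{'name': 41, 'age': 24, 'new': 75}
{'name': 41, 'age': 24, 'city': 94}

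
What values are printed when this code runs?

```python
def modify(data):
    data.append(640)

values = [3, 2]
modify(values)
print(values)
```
[3, 2, 640]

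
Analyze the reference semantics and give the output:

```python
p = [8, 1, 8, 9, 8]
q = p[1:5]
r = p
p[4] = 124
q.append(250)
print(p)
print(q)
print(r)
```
[8, 1, 8, 9, 124]
[1, 8, 9, 8, 250]
[8, 1, 8, 9, 124]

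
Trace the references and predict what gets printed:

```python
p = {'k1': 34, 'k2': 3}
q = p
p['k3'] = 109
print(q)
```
{'k1': 34, 'k2': 3, 'k3': 109}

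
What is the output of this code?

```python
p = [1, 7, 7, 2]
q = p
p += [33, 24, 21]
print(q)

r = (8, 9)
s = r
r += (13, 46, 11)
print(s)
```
[1, 7, 7, 2, 33, 24, 21]
(8, 9)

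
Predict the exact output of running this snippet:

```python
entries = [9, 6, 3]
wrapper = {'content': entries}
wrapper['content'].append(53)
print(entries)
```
[9, 6, 3, 53]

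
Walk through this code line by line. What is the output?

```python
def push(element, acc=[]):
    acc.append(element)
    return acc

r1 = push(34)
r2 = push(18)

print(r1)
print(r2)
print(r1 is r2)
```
[34, 18]
[34, 18]
True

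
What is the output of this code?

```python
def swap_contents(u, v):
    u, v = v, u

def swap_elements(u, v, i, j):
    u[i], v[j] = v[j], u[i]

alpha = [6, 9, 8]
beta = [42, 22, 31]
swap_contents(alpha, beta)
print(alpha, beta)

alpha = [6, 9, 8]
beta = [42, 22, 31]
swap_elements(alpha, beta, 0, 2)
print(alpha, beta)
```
[6, 9, 8] [42, 22, 31]
[31, 9, 8] [42, 22, 6]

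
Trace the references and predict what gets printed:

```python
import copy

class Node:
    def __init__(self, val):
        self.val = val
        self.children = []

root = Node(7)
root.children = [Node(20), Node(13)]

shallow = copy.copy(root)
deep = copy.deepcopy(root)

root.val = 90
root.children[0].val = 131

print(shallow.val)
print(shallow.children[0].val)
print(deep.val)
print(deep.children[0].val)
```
7
131
7
20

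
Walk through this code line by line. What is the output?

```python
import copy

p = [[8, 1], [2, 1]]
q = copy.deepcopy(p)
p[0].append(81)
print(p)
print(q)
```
[[8, 1, 81], [2, 1]]
[[8, 1], [2, 1]]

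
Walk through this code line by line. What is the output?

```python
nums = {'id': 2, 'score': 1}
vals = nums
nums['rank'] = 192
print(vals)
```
{'id': 2, 'score': 1, 'rank': 192}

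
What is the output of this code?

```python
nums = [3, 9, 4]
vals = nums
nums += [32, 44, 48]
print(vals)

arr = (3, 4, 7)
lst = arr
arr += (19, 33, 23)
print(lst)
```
[3, 9, 4, 32, 44, 48]
(3, 4, 7)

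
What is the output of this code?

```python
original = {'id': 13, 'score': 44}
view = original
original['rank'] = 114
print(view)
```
{'id': 13, 'score': 44, 'rank': 114}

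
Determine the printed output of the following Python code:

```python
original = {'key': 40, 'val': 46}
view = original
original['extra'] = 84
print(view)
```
{'key': 40, 'val': 46, 'extra': 84}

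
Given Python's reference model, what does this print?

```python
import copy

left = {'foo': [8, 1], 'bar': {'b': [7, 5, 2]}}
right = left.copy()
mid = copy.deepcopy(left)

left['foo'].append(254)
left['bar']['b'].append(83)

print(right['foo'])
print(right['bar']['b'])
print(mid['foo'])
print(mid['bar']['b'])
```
[8, 1, 254]
[7, 5, 2, 83]
[8, 1]
[7, 5, 2]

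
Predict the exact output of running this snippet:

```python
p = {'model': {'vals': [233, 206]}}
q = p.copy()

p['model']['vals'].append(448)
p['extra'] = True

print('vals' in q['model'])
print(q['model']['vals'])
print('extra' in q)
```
True
[233, 206, 448]
False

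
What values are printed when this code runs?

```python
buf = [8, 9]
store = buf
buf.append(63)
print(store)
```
[8, 9, 63]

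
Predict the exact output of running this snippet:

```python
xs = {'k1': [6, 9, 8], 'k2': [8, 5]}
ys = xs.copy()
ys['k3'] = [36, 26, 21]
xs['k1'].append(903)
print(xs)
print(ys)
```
{'k1': [6, 9, 8, 903], 'k2': [8, 5]}
{'k1': [6, 9, 8, 903], 'k2': [8, 5], 'k3': [36, 26, 21]}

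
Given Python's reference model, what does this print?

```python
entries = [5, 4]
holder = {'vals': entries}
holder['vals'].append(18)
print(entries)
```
[5, 4, 18]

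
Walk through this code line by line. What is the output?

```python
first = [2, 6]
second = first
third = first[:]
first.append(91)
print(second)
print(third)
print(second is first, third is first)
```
[2, 6, 91]
[2, 6]
True False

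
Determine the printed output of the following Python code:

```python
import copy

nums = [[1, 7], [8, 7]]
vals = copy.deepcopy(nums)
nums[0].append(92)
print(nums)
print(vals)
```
[[1, 7, 92], [8, 7]]
[[1, 7], [8, 7]]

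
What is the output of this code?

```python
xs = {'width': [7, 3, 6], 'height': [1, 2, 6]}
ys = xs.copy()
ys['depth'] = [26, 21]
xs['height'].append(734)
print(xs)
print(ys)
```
{'width': [7, 3, 6], 'height': [1, 2, 6, 734]}
{'width': [7, 3, 6], 'height': [1, 2, 6, 734], 'depth': [26, 21]}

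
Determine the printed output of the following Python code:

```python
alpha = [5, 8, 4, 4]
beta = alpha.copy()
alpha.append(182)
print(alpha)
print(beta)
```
[5, 8, 4, 4, 182]
[5, 8, 4, 4]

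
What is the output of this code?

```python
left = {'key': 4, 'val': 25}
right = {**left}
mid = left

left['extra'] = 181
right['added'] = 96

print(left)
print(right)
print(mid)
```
{'key': 4, 'val': 25, 'extra': 181}
{'key': 4, 'val': 25, 'added': 96}
{'key': 4, 'val': 25, 'extra': 181}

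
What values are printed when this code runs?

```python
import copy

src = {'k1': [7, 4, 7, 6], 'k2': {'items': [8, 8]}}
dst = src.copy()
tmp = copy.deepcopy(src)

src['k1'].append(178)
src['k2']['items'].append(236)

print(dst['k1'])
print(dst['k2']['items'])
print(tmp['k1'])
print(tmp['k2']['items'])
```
[7, 4, 7, 6, 178]
[8, 8, 236]
[7, 4, 7, 6]
[8, 8]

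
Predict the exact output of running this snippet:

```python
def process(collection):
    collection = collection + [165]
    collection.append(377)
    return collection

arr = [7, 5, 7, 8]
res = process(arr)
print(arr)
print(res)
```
[7, 5, 7, 8]
[7, 5, 7, 8, 165, 377]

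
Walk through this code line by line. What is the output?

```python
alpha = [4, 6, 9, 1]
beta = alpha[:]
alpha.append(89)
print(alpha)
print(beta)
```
[4, 6, 9, 1, 89]
[4, 6, 9, 1]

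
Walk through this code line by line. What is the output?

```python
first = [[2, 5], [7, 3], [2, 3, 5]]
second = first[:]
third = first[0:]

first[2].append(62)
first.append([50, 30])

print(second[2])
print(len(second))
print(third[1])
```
[2, 3, 5, 62]
3
[7, 3]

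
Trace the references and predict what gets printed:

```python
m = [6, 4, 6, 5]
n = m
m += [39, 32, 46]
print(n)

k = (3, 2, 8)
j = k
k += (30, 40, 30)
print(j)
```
[6, 4, 6, 5, 39, 32, 46]
(3, 2, 8)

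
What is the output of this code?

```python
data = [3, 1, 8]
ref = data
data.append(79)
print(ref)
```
[3, 1, 8, 79]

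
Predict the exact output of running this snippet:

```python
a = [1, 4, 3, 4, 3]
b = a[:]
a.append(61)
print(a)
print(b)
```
[1, 4, 3, 4, 3, 61]
[1, 4, 3, 4, 3]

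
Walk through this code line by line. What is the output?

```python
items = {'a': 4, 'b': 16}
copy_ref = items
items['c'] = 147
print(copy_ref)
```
{'a': 4, 'b': 16, 'c': 147}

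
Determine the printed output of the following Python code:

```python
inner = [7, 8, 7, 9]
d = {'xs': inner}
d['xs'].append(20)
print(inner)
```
[7, 8, 7, 9, 20]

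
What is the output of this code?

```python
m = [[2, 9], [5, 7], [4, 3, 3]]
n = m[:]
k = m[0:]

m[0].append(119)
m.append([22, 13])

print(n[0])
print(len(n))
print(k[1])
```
[2, 9, 119]
3
[5, 7]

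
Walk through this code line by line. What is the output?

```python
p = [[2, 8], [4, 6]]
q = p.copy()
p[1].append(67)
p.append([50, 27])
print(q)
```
[[2, 8], [4, 6, 67]]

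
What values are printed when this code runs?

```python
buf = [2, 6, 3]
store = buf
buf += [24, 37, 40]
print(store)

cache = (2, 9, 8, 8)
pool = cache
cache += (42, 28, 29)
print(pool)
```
[2, 6, 3, 24, 37, 40]
(2, 9, 8, 8)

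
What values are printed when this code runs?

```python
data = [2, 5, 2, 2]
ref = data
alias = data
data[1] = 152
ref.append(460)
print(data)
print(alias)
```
[2, 152, 2, 2, 460]
[2, 152, 2, 2, 460]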